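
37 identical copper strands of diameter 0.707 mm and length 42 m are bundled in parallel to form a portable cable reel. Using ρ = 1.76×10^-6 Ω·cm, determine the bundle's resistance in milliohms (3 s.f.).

50.9 mΩ

ρ = 1.76×10^-6 Ω·cm = 1.76×10^-8 Ω·m
A_strand = π(3.5350e-04 m)² = 3.926e-07 m²
R_strand = ρL/A = (1.76×10^-8)(42)/(3.926e-07) = 1.883 Ω
R_total = R_strand/N = 1.883/37 = 50.9 mΩ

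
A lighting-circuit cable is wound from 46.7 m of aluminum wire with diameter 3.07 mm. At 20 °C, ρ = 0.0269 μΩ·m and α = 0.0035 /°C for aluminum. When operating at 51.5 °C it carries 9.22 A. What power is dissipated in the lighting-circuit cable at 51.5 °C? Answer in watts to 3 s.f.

16.0 W

ρ = 0.0269 μΩ·m = 2.69×10^-8 Ω·m
A = π(d/2)² = π(1.5350e-03 m)² = 7.402e-06 m²
R₍20₎ = ρL/A = (2.69×10^-8)(46.7)/(7.402e-06) = 0.1697 Ω
R₍51.5₎ = R₍20₎(1 + αΔT) = 0.1697 × (1 + 0.0035×31.5) = 0.1884 Ω
P = I²R = (9.22)² × 0.1884 = 16.0 W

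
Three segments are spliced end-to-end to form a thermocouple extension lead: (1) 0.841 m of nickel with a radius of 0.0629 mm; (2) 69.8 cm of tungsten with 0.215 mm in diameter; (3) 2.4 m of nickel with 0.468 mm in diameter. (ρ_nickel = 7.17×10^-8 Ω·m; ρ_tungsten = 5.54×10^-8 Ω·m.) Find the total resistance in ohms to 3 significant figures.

6.92 Ω

Seg 1: A = πr² = π(6.2900e-05 m)² = 1.243e-08 m²
R_1 = (7.17×10^-8)(0.841)/(1.243e-08) = 4.851 Ω
Seg 2: A = π(d/2)² = π(1.0750e-04 m)² = 3.631e-08 m²
R_2 = (5.54×10^-8)(0.698)/(3.631e-08) = 1.065 Ω
Seg 3: A = π(d/2)² = π(2.3400e-04 m)² = 1.720e-07 m²
R_3 = (7.17×10^-8)(2.4)/(1.720e-07) = 1 Ω
R_total = R_1 + R_2 + R_3 = 6.92 Ω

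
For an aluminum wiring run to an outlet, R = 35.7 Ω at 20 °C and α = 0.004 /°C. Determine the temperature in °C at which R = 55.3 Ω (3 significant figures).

R = R₀(1 + α(T − T₀)) ⇒ T = T₀ + (R/R₀ − 1)/α
T = 20 + (55.3/35.7 − 1)/0.004 = 20 + (0.549)/0.004 = 157 °C

157 °C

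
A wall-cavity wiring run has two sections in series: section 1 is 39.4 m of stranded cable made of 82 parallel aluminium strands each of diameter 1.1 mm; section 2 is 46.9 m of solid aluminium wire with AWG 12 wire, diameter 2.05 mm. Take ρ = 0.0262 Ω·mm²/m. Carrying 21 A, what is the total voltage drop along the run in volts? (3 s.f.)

ρ = 0.0262 Ω·mm²/m = 2.62×10^-8 Ω·m
Section 1: A_strand = π(5.5000e-04)² = 9.503e-07 m²; R₁ = ρL/(N·A_s) = (2.62×10^-8)(39.4)/(82×9.503e-07) = 0.01325 Ω
Section 2: A = π(2.05/2 mm)² = π(1.0250e-03 m)² = 3.301e-06 m²
R₂ = (2.62×10^-8)(46.9)/(3.301e-06) = 0.3723 Ω
R = R₁ + R₂ = 0.3855 Ω
V = IR = 21 × 0.3855 = 8.10 V

8.10 V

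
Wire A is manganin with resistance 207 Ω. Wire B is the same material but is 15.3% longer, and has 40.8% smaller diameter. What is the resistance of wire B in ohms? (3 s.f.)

681 Ω

R ∝ L/d², so R_B/R_A = (1 + 15.3/100) × (1 − 40.8/100)⁻²
= 1.153 × 2.853 = 3.29
R_B = 3.29 × 207 = 681 Ω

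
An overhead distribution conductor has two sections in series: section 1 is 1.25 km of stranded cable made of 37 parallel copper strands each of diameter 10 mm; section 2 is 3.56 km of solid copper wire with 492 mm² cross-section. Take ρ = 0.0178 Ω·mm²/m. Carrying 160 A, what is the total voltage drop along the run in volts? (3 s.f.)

21.8 V

ρ = 0.0178 Ω·mm²/m = 1.78×10^-8 Ω·m
Section 1: A_strand = π(5.0000e-03)² = 7.854e-05 m²; R₁ = ρL/(N·A_s) = (1.78×10^-8)(1250)/(37×7.854e-05) = 0.007657 Ω
Section 2: A = 492 mm² = 4.920e-04 m²
R₂ = (1.78×10^-8)(3560)/(4.920e-04) = 0.1288 Ω
R = R₁ + R₂ = 0.1365 Ω
V = IR = 160 × 0.1365 = 21.8 V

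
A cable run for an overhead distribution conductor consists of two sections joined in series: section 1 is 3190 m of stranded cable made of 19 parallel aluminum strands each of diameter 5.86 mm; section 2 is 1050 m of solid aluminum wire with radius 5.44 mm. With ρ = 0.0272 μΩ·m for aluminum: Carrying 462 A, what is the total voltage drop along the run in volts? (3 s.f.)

ρ = 0.0272 μΩ·m = 2.72×10^-8 Ω·m
Section 1: A_strand = π(2.9300e-03)² = 2.697e-05 m²; R₁ = ρL/(N·A_s) = (2.72×10^-8)(3190)/(19×2.697e-05) = 0.1693 Ω
Section 2: A = πr² = π(5.4400e-03 m)² = 9.297e-05 m²
R₂ = (2.72×10^-8)(1050)/(9.297e-05) = 0.3072 Ω
R = R₁ + R₂ = 0.4765 Ω
V = IR = 462 × 0.4765 = 220 V

220 V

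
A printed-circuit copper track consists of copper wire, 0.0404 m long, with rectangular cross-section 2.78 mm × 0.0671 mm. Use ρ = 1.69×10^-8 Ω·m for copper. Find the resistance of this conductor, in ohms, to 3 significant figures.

A = 2.78 × 0.0671 mm² = 0.187 mm² = 1.865e-07 m²
R = ρL/A = (1.69×10^-8)(0.0404 m)/(1.865e-07 m²) = 0.00366 Ω

0.00366 Ω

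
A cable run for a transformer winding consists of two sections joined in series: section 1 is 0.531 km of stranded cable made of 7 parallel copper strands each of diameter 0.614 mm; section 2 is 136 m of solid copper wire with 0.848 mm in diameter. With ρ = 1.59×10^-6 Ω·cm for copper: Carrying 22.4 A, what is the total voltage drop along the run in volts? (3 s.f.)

177 V

ρ = 1.59×10^-6 Ω·cm = 1.59×10^-8 Ω·m
Section 1: A_strand = π(3.0700e-04)² = 2.961e-07 m²; R₁ = ρL/(N·A_s) = (1.59×10^-8)(531)/(7×2.961e-07) = 4.073 Ω
Section 2: A = π(d/2)² = π(4.2400e-04 m)² = 5.648e-07 m²
R₂ = (1.59×10^-8)(136)/(5.648e-07) = 3.829 Ω
R = R₁ + R₂ = 7.902 Ω
V = IR = 22.4 × 7.902 = 177 V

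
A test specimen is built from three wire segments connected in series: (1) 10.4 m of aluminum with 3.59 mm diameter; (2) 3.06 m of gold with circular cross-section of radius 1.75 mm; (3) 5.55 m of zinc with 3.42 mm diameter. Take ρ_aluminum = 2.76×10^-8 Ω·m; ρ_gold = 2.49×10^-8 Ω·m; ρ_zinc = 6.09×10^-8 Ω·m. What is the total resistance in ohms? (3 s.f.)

Seg 1: A = π(d/2)² = π(1.7950e-03 m)² = 1.012e-05 m²
R_1 = (2.76×10^-8)(10.4)/(1.012e-05) = 0.02836 Ω
Seg 2: A = πr² = π(1.7500e-03 m)² = 9.621e-06 m²
R_2 = (2.49×10^-8)(3.06)/(9.621e-06) = 0.007919 Ω
Seg 3: A = π(d/2)² = π(1.7100e-03 m)² = 9.186e-06 m²
R_3 = (6.09×10^-8)(5.55)/(9.186e-06) = 0.03679 Ω
R_total = R_1 + R_2 + R_3 = 0.0731 Ω

0.0731 Ω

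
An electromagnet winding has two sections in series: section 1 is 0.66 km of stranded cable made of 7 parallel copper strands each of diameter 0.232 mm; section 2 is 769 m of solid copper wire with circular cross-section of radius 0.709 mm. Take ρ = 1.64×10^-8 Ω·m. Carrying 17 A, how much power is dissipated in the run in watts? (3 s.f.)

Section 1: A_strand = π(1.1600e-04)² = 4.227e-08 m²; R₁ = ρL/(N·A_s) = (1.64×10^-8)(660)/(7×4.227e-08) = 36.58 Ω
Section 2: A = πr² = π(7.0900e-04 m)² = 1.579e-06 m²
R₂ = (1.64×10^-8)(769)/(1.579e-06) = 7.986 Ω
R = R₁ + R₂ = 44.56 Ω
P = I²R = (17)² × 44.56 = 12900 W

12900 W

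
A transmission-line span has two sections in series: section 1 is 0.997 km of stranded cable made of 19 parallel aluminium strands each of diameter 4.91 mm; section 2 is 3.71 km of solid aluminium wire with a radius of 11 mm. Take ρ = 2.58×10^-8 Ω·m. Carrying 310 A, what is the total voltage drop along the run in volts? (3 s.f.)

100 V

Section 1: A_strand = π(2.4550e-03)² = 1.893e-05 m²; R₁ = ρL/(N·A_s) = (2.58×10^-8)(997)/(19×1.893e-05) = 0.0715 Ω
Section 2: A = πr² = π(1.1000e-02 m)² = 3.801e-04 m²
R₂ = (2.58×10^-8)(3710)/(3.801e-04) = 0.2518 Ω
R = R₁ + R₂ = 0.3233 Ω
V = IR = 310 × 0.3233 = 100 V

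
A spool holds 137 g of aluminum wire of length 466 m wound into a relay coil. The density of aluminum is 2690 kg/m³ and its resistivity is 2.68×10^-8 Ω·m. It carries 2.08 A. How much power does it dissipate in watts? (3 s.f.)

494 W

A = m/(density·L) = 0.137/(2690×466) = 1.0929e-07 m²
R = ρL/A = (2.68×10^-8)(466)/(1.0929e-07) = 114.3 Ω
P = I²R = (2.08)² × 114.3 = 494 W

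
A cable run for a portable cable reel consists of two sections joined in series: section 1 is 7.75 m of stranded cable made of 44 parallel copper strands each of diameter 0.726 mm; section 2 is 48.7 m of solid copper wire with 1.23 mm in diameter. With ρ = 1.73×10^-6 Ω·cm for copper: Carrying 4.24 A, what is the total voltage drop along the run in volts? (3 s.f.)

3.04 V

ρ = 1.73×10^-6 Ω·cm = 1.73×10^-8 Ω·m
Section 1: A_strand = π(3.6300e-04)² = 4.140e-07 m²; R₁ = ρL/(N·A_s) = (1.73×10^-8)(7.75)/(44×4.140e-07) = 0.007361 Ω
Section 2: A = π(d/2)² = π(6.1500e-04 m)² = 1.188e-06 m²
R₂ = (1.73×10^-8)(48.7)/(1.188e-06) = 0.709 Ω
R = R₁ + R₂ = 0.7164 Ω
V = IR = 4.24 × 0.7164 = 3.04 V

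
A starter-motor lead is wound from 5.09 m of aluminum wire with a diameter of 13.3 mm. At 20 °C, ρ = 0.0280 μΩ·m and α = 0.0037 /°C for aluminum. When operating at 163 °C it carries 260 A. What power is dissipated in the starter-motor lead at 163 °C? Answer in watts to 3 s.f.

ρ = 0.0280 μΩ·m = 2.80×10^-8 Ω·m
A = π(d/2)² = π(6.6500e-03 m)² = 1.389e-04 m²
R₍20₎ = ρL/A = (2.80×10^-8)(5.09)/(1.389e-04) = 0.001026 Ω
R₍163₎ = R₍20₎(1 + αΔT) = 0.001026 × (1 + 0.0037×143) = 0.001569 Ω
P = I²R = (260)² × 0.001569 = 106 W

106 W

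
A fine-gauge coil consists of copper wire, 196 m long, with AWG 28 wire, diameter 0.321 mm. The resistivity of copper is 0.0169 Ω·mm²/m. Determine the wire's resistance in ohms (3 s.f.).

ρ = 0.0169 Ω·mm²/m = 1.69×10^-8 Ω·m
A = π(0.321/2 mm)² = π(1.6050e-04 m)² = 8.093e-08 m²
R = ρL/A = (1.69×10^-8)(196 m)/(8.093e-08 m²) = 40.9 Ω

40.9 Ω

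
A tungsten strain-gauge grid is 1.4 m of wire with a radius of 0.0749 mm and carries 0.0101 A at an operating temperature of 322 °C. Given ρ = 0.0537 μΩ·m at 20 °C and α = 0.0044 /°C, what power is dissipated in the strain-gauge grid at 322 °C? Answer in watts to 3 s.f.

ρ = 0.0537 μΩ·m = 5.37×10^-8 Ω·m
A = πr² = π(7.4900e-05 m)² = 1.762e-08 m²
R₍20₎ = ρL/A = (5.37×10^-8)(1.4)/(1.762e-08) = 4.266 Ω
R₍322₎ = R₍20₎(1 + αΔT) = 4.266 × (1 + 0.0044×302) = 9.934 Ω
P = I²R = (0.0101)² × 9.934 = 0.00101 W

0.00101 W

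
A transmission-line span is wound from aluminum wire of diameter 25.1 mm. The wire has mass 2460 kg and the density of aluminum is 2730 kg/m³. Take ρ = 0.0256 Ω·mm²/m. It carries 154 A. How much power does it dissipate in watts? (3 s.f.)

ρ = 0.0256 Ω·mm²/m = 2.56×10^-8 Ω·m
A = π(d/2)² = π(1.2550e-02 m)² = 4.9481e-04 m²
L = m/(density·A) = 2460/(2730×4.9481e-04) = 1821 m
R = ρL/A = (2.56×10^-8)(1821)/(4.9481e-04) = 0.09422 Ω
P = I²R = (154)² × 0.09422 = 2230 W

2230 W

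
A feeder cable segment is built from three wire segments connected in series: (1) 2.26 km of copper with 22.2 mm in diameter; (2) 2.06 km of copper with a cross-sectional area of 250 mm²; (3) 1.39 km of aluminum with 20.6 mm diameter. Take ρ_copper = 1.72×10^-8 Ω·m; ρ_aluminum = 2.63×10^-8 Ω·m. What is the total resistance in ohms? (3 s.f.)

Seg 1: A = π(d/2)² = π(1.1100e-02 m)² = 3.871e-04 m²
R_1 = (1.72×10^-8)(2260)/(3.871e-04) = 0.1004 Ω
Seg 2: A = 250 mm² = 2.500e-04 m²
R_2 = (1.72×10^-8)(2060)/(2.500e-04) = 0.1417 Ω
Seg 3: A = π(d/2)² = π(1.0300e-02 m)² = 3.333e-04 m²
R_3 = (2.63×10^-8)(1390)/(3.333e-04) = 0.1097 Ω
R_total = R_1 + R_2 + R_3 = 0.352 Ω

0.352 Ω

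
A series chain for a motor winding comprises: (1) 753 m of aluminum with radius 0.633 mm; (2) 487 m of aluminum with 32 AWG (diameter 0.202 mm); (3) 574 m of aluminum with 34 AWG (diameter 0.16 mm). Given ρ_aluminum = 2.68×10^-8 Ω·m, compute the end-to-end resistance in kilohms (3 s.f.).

1.19 kΩ

Seg 1: A = πr² = π(6.3300e-04 m)² = 1.259e-06 m²
R_1 = (2.68×10^-8)(753)/(1.259e-06) = 16.03 Ω
Seg 2: A = π(0.202/2 mm)² = π(1.0100e-04 m)² = 3.205e-08 m²
R_2 = (2.68×10^-8)(487)/(3.205e-08) = 407.3 Ω
Seg 3: A = π(0.16/2 mm)² = π(8.0000e-05 m)² = 2.011e-08 m²
R_3 = (2.68×10^-8)(574)/(2.011e-08) = 765.1 Ω
R_total = R_1 + R_2 + R_3 = 1.19 kΩ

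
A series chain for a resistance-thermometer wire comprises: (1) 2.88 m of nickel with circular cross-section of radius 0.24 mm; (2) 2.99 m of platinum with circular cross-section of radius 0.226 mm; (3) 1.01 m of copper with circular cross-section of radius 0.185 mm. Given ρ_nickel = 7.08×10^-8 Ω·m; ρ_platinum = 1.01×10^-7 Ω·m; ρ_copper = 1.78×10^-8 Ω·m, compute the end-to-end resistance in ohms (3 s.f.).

Seg 1: A = πr² = π(2.4000e-04 m)² = 1.810e-07 m²
R_1 = (7.08×10^-8)(2.88)/(1.810e-07) = 1.127 Ω
Seg 2: A = πr² = π(2.2600e-04 m)² = 1.605e-07 m²
R_2 = (1.01×10^-7)(2.99)/(1.605e-07) = 1.882 Ω
Seg 3: A = πr² = π(1.8500e-04 m)² = 1.075e-07 m²
R_3 = (1.78×10^-8)(1.01)/(1.075e-07) = 0.1672 Ω
R_total = R_1 + R_2 + R_3 = 3.18 Ω

3.18 Ω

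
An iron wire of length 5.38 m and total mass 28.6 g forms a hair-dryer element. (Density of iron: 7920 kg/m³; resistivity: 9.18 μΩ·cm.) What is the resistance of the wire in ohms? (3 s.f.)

ρ = 9.18 μΩ·cm = 9.18×10^-8 Ω·m
A = m/(density·L) = 0.0286/(7920×5.38) = 6.7121e-07 m²
R = ρL/A = (9.18×10^-8)(5.38)/(6.7121e-07) = 0.736 Ω

0.736 Ω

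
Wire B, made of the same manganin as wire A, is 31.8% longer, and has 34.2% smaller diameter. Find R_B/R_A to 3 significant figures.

R ∝ L/d², so R_B/R_A = (1 + 31.8/100) × (1 − 34.2/100)⁻²
= 1.318 × 2.31 = 3.04

3.04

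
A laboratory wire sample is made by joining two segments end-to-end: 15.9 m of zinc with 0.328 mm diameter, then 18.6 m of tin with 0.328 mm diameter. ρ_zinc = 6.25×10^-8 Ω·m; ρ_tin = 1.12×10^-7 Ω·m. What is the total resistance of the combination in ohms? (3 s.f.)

Segment 1: A = π(d/2)² = π(1.6400e-04 m)² = 8.450e-08 m²
R₁ = ρL/A = (6.25×10^-8)(15.9)/(8.450e-08) = 11.76 Ω
R₂ = (1.12×10^-7)(18.6)/(8.450e-08) = 24.65 Ω
R = R₁ + R₂ = 36.4 Ω

36.4 Ω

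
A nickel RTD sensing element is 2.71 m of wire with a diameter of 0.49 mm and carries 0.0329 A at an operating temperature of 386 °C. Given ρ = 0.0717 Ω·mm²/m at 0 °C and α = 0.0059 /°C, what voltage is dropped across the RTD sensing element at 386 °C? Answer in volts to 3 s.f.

ρ = 0.0717 Ω·mm²/m = 7.17×10^-8 Ω·m
A = π(d/2)² = π(2.4500e-04 m)² = 1.886e-07 m²
R₍0₎ = ρL/A = (7.17×10^-8)(2.71)/(1.886e-07) = 1.03 Ω
R₍386₎ = R₍0₎(1 + αΔT) = 1.03 × (1 + 0.0059×386) = 3.377 Ω
V = IR = 0.0329 × 3.377 = 0.111 V

0.111 V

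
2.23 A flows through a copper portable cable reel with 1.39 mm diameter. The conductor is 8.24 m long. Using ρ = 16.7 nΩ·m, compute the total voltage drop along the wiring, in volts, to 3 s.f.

0.202 V

ρ = 16.7 nΩ·m = 1.67×10^-8 Ω·m
A = π(d/2)² = π(6.9500e-04 m)² = 1.517e-06 m²
R = ρL/A = (1.67×10^-8)(8.24)/(1.517e-06) = 0.09068 Ω
V = IR = 2.23 × 0.09068 = 0.202 V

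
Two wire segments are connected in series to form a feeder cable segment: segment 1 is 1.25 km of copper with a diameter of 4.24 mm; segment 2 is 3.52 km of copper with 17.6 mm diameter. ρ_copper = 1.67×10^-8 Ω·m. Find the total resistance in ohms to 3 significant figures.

1.72 Ω

Segment 1: A = π(d/2)² = π(2.1200e-03 m)² = 1.412e-05 m²
R₁ = ρL/A = (1.67×10^-8)(1250)/(1.412e-05) = 1.478 Ω
Segment 2: A = π(d/2)² = π(8.8000e-03 m)² = 2.433e-04 m²
R₂ = (1.67×10^-8)(3520)/(2.433e-04) = 0.2416 Ω
R = R₁ + R₂ = 1.72 Ω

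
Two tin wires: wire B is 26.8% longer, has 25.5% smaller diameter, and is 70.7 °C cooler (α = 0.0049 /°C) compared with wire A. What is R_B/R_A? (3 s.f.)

1.49

R ∝ ρL/d² with ρ ∝ (1+αΔT), so R_B/R_A = (1 + 26.8/100) × (1 − 25.5/100)⁻² × (1 − 0.0049×70.7)
= 1.268 × 1.802 × 0.6536 = 1.49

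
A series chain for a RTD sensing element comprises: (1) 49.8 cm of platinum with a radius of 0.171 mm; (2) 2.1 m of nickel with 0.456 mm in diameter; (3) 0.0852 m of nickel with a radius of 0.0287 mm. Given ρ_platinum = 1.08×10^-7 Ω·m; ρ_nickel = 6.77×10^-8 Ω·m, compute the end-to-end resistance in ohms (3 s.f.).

Seg 1: A = πr² = π(1.7100e-04 m)² = 9.186e-08 m²
R_1 = (1.08×10^-7)(0.498)/(9.186e-08) = 0.5855 Ω
Seg 2: A = π(d/2)² = π(2.2800e-04 m)² = 1.633e-07 m²
R_2 = (6.77×10^-8)(2.1)/(1.633e-07) = 0.8705 Ω
Seg 3: A = πr² = π(2.8700e-05 m)² = 2.588e-09 m²
R_3 = (6.77×10^-8)(0.0852)/(2.588e-09) = 2.229 Ω
R_total = R_1 + R_2 + R_3 = 3.69 Ω

3.69 Ω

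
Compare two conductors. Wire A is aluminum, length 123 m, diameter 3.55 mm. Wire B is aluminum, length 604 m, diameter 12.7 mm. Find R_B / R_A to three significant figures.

0.384

R ∝ ρL/d², so R_B/R_A = (L_B/L_A) × (d_A/d_B)²
= (604/123) × (3.55/12.7)² = 0.384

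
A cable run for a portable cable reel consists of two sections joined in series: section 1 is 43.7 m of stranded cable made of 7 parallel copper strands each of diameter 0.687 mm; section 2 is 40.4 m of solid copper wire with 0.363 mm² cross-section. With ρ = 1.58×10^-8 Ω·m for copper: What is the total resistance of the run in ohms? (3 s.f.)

Section 1: A_strand = π(3.4350e-04)² = 3.707e-07 m²; R₁ = ρL/(N·A_s) = (1.58×10^-8)(43.7)/(7×3.707e-07) = 0.2661 Ω
Section 2: A = 0.363 mm² = 3.630e-07 m²
R₂ = (1.58×10^-8)(40.4)/(3.630e-07) = 1.758 Ω
R = R₁ + R₂ = 2.02 Ω

2.02 Ω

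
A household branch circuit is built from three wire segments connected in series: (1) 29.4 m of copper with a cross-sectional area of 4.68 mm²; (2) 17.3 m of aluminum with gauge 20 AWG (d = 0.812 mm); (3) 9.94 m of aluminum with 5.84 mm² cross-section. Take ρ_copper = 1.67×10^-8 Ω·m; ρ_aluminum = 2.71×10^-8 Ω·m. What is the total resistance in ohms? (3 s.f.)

Seg 1: A = 4.68 mm² = 4.680e-06 m²
R_1 = (1.67×10^-8)(29.4)/(4.680e-06) = 0.1049 Ω
Seg 2: A = π(0.812/2 mm)² = π(4.0600e-04 m)² = 5.178e-07 m²
R_2 = (2.71×10^-8)(17.3)/(5.178e-07) = 0.9053 Ω
Seg 3: A = 5.84 mm² = 5.840e-06 m²
R_3 = (2.71×10^-8)(9.94)/(5.840e-06) = 0.04613 Ω
R_total = R_1 + R_2 + R_3 = 1.06 Ω

1.06 Ω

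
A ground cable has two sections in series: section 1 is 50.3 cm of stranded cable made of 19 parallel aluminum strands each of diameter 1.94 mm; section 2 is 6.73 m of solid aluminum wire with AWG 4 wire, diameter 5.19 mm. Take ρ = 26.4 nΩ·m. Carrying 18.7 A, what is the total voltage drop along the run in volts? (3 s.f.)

ρ = 26.4 nΩ·m = 2.64×10^-8 Ω·m
Section 1: A_strand = π(9.7000e-04)² = 2.956e-06 m²; R₁ = ρL/(N·A_s) = (2.64×10^-8)(0.503)/(19×2.956e-06) = 2.364×10^-4 Ω
Section 2: A = π(5.19/2 mm)² = π(2.5950e-03 m)² = 2.116e-05 m²
R₂ = (2.64×10^-8)(6.73)/(2.116e-05) = 0.008398 Ω
R = R₁ + R₂ = 0.008635 Ω
V = IR = 18.7 × 0.008635 = 0.161 V

0.161 V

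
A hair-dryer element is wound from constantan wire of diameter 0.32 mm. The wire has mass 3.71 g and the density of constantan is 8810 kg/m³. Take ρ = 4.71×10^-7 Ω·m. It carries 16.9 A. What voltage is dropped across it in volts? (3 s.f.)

A = π(d/2)² = π(1.6000e-04 m)² = 8.0425e-08 m²
L = m/(density·A) = 0.00371/(8810×8.0425e-08) = 5.236 m
R = ρL/A = (4.71×10^-7)(5.236)/(8.0425e-08) = 30.66 Ω
V = IR = 16.9 × 30.66 = 518 V

518 V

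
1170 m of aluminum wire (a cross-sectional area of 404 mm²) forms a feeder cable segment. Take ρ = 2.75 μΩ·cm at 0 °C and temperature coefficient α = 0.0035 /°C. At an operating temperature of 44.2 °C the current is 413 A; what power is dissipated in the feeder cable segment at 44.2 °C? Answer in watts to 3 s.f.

ρ = 2.75 μΩ·cm = 2.75×10^-8 Ω·m
A = 404 mm² = 4.040e-04 m²
R₍0₎ = ρL/A = (2.75×10^-8)(1170)/(4.040e-04) = 0.07964 Ω
R₍44.2₎ = R₍0₎(1 + αΔT) = 0.07964 × (1 + 0.0035×44.2) = 0.09196 Ω
P = I²R = (413)² × 0.09196 = 15700 W

15700 W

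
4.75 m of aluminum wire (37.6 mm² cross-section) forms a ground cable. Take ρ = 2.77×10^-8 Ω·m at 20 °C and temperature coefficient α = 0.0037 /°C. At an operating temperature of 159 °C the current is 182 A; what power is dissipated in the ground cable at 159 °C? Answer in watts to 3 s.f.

A = 37.6 mm² = 3.760e-05 m²
R₍20₎ = ρL/A = (2.77×10^-8)(4.75)/(3.760e-05) = 0.003499 Ω
R₍159₎ = R₍20₎(1 + αΔT) = 0.003499 × (1 + 0.0037×139) = 0.005299 Ω
P = I²R = (182)² × 0.005299 = 176 W

176 W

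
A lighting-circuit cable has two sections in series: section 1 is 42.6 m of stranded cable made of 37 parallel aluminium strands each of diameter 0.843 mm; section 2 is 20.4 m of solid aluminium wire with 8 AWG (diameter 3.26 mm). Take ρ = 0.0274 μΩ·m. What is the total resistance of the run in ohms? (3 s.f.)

0.123 Ω

ρ = 0.0274 μΩ·m = 2.74×10^-8 Ω·m
Section 1: A_strand = π(4.2150e-04)² = 5.581e-07 m²; R₁ = ρL/(N·A_s) = (2.74×10^-8)(42.6)/(37×5.581e-07) = 0.05652 Ω
Section 2: A = π(3.26/2 mm)² = π(1.6300e-03 m)² = 8.347e-06 m²
R₂ = (2.74×10^-8)(20.4)/(8.347e-06) = 0.06697 Ω
R = R₁ + R₂ = 0.123 Ω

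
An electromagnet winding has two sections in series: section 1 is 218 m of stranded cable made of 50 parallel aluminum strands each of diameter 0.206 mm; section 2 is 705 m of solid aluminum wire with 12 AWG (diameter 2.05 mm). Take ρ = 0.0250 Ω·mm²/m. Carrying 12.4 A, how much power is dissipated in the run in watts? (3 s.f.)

ρ = 0.0250 Ω·mm²/m = 2.50×10^-8 Ω·m
Section 1: A_strand = π(1.0300e-04)² = 3.333e-08 m²; R₁ = ρL/(N·A_s) = (2.50×10^-8)(218)/(50×3.333e-08) = 3.27 Ω
Section 2: A = π(2.05/2 mm)² = π(1.0250e-03 m)² = 3.301e-06 m²
R₂ = (2.50×10^-8)(705)/(3.301e-06) = 5.34 Ω
R = R₁ + R₂ = 8.61 Ω
P = I²R = (12.4)² × 8.61 = 1320 W

1320 W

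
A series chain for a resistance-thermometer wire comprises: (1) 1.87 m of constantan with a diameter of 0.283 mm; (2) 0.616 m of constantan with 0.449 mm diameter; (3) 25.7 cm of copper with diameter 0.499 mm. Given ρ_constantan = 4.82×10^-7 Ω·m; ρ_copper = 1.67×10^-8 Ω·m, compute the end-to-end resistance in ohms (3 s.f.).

Seg 1: A = π(d/2)² = π(1.4150e-04 m)² = 6.290e-08 m²
R_1 = (4.82×10^-7)(1.87)/(6.290e-08) = 14.33 Ω
Seg 2: A = π(d/2)² = π(2.2450e-04 m)² = 1.583e-07 m²
R_2 = (4.82×10^-7)(0.616)/(1.583e-07) = 1.875 Ω
Seg 3: A = π(d/2)² = π(2.4950e-04 m)² = 1.956e-07 m²
R_3 = (1.67×10^-8)(0.257)/(1.956e-07) = 0.02195 Ω
R_total = R_1 + R_2 + R_3 = 16.2 Ω

16.2 Ω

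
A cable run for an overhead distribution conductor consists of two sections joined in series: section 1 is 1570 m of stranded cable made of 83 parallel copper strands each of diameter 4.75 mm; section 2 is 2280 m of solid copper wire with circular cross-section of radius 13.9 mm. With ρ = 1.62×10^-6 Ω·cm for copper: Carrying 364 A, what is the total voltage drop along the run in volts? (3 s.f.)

28.4 V

ρ = 1.62×10^-6 Ω·cm = 1.62×10^-8 Ω·m
Section 1: A_strand = π(2.3750e-03)² = 1.772e-05 m²; R₁ = ρL/(N·A_s) = (1.62×10^-8)(1570)/(83×1.772e-05) = 0.01729 Ω
Section 2: A = πr² = π(1.3900e-02 m)² = 6.070e-04 m²
R₂ = (1.62×10^-8)(2280)/(6.070e-04) = 0.06085 Ω
R = R₁ + R₂ = 0.07814 Ω
V = IR = 364 × 0.07814 = 28.4 V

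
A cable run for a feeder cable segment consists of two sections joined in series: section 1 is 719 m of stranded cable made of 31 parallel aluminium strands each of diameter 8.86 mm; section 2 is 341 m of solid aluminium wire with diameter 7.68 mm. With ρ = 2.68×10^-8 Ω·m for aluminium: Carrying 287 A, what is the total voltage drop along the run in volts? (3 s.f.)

59.5 V

Section 1: A_strand = π(4.4300e-03)² = 6.165e-05 m²; R₁ = ρL/(N·A_s) = (2.68×10^-8)(719)/(31×6.165e-05) = 0.01008 Ω
Section 2: A = π(d/2)² = π(3.8400e-03 m)² = 4.632e-05 m²
R₂ = (2.68×10^-8)(341)/(4.632e-05) = 0.1973 Ω
R = R₁ + R₂ = 0.2074 Ω
V = IR = 287 × 0.2074 = 59.5 V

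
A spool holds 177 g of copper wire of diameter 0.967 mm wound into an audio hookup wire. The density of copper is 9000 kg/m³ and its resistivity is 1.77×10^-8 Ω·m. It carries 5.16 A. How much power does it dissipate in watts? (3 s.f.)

A = π(d/2)² = π(4.8350e-04 m)² = 7.3442e-07 m²
L = m/(density·A) = 0.177/(9000×7.3442e-07) = 26.78 m
R = ρL/A = (1.77×10^-8)(26.78)/(7.3442e-07) = 0.6454 Ω
P = I²R = (5.16)² × 0.6454 = 17.2 W

17.2 W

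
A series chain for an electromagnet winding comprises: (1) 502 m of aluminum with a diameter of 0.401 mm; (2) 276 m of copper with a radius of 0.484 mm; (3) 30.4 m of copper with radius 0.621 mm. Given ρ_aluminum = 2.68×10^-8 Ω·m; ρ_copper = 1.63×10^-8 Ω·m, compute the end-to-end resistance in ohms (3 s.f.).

Seg 1: A = π(d/2)² = π(2.0050e-04 m)² = 1.263e-07 m²
R_1 = (2.68×10^-8)(502)/(1.263e-07) = 106.5 Ω
Seg 2: A = πr² = π(4.8400e-04 m)² = 7.359e-07 m²
R_2 = (1.63×10^-8)(276)/(7.359e-07) = 6.113 Ω
Seg 3: A = πr² = π(6.2100e-04 m)² = 1.212e-06 m²
R_3 = (1.63×10^-8)(30.4)/(1.212e-06) = 0.409 Ω
R_total = R_1 + R_2 + R_3 = 113 Ω

113 Ω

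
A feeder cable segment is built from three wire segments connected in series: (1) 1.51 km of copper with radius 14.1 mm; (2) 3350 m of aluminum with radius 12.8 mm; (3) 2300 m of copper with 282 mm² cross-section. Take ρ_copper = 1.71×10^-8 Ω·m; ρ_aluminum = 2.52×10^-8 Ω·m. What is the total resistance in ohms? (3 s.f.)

0.345 Ω

Seg 1: A = πr² = π(1.4100e-02 m)² = 6.246e-04 m²
R_1 = (1.71×10^-8)(1510)/(6.246e-04) = 0.04134 Ω
Seg 2: A = πr² = π(1.2800e-02 m)² = 5.147e-04 m²
R_2 = (2.52×10^-8)(3350)/(5.147e-04) = 0.164 Ω
Seg 3: A = 282 mm² = 2.820e-04 m²
R_3 = (1.71×10^-8)(2300)/(2.820e-04) = 0.1395 Ω
R_total = R_1 + R_2 + R_3 = 0.345 Ω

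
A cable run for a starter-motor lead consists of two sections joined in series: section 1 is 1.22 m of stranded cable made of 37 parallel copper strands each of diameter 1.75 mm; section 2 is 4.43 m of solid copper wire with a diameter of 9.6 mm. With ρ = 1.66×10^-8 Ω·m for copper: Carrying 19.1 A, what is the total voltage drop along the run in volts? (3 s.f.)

0.0238 V

Section 1: A_strand = π(8.7500e-04)² = 2.405e-06 m²; R₁ = ρL/(N·A_s) = (1.66×10^-8)(1.22)/(37×2.405e-06) = 2.276×10^-4 Ω
Section 2: A = π(d/2)² = π(4.8000e-03 m)² = 7.238e-05 m²
R₂ = (1.66×10^-8)(4.43)/(7.238e-05) = 0.001016 Ω
R = R₁ + R₂ = 0.001244 Ω
V = IR = 19.1 × 0.001244 = 0.0238 V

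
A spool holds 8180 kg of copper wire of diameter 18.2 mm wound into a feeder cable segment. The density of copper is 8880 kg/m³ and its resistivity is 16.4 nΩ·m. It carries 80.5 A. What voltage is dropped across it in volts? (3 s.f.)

ρ = 16.4 nΩ·m = 1.64×10^-8 Ω·m
A = π(d/2)² = π(9.1000e-03 m)² = 2.6016e-04 m²
L = m/(density·A) = 8180/(8880×2.6016e-04) = 3541 m
R = ρL/A = (1.64×10^-8)(3541)/(2.6016e-04) = 0.2232 Ω
V = IR = 80.5 × 0.2232 = 18.0 V

18.0 V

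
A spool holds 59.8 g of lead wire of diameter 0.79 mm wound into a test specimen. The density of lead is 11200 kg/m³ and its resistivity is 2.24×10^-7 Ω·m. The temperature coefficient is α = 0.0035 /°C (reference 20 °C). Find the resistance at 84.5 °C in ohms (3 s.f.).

6.10 Ω

A = π(d/2)² = π(3.9500e-04 m)² = 4.9017e-07 m²
L = m/(density·A) = 0.0598/(11200×4.9017e-07) = 10.89 m
R = ρL/A = (2.24×10^-7)(10.89)/(4.9017e-07) = 4.978 Ω
R(84.5 °C) = 4.978 × (1 + 0.0035×64.5) = 6.10 Ω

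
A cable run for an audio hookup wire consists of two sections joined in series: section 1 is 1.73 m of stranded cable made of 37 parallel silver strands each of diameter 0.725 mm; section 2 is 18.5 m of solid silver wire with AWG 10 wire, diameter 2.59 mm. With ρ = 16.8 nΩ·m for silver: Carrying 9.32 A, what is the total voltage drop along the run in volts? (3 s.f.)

ρ = 16.8 nΩ·m = 1.68×10^-8 Ω·m
Section 1: A_strand = π(3.6250e-04)² = 4.128e-07 m²; R₁ = ρL/(N·A_s) = (1.68×10^-8)(1.73)/(37×4.128e-07) = 0.001903 Ω
Section 2: A = π(2.59/2 mm)² = π(1.2950e-03 m)² = 5.269e-06 m²
R₂ = (1.68×10^-8)(18.5)/(5.269e-06) = 0.05899 Ω
R = R₁ + R₂ = 0.06089 Ω
V = IR = 9.32 × 0.06089 = 0.568 V

0.568 V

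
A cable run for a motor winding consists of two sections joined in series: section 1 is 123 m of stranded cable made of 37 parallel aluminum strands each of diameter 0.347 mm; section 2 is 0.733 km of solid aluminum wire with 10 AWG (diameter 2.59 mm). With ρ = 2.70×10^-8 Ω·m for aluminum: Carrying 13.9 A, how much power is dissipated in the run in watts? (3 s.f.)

909 W

Section 1: A_strand = π(1.7350e-04)² = 9.457e-08 m²; R₁ = ρL/(N·A_s) = (2.70×10^-8)(123)/(37×9.457e-08) = 0.9491 Ω
Section 2: A = π(2.59/2 mm)² = π(1.2950e-03 m)² = 5.269e-06 m²
R₂ = (2.70×10^-8)(733)/(5.269e-06) = 3.756 Ω
R = R₁ + R₂ = 4.706 Ω
P = I²R = (13.9)² × 4.706 = 909 W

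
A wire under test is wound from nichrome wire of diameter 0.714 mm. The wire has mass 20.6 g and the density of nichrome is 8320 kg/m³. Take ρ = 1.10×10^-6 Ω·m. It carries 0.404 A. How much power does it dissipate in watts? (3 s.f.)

A = π(d/2)² = π(3.5700e-04 m)² = 4.0039e-07 m²
L = m/(density·A) = 0.0206/(8320×4.0039e-07) = 6.184 m
R = ρL/A = (1.10×10^-6)(6.184)/(4.0039e-07) = 16.99 Ω
P = I²R = (0.404)² × 16.99 = 2.77 W

2.77 W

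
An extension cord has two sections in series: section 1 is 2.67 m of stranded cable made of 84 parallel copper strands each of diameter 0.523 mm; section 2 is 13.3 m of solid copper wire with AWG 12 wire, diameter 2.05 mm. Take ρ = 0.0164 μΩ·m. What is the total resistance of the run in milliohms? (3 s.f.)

68.5 mΩ

ρ = 0.0164 μΩ·m = 1.64×10^-8 Ω·m
Section 1: A_strand = π(2.6150e-04)² = 2.148e-07 m²; R₁ = ρL/(N·A_s) = (1.64×10^-8)(2.67)/(84×2.148e-07) = 0.002427 Ω
Section 2: A = π(2.05/2 mm)² = π(1.0250e-03 m)² = 3.301e-06 m²
R₂ = (1.64×10^-8)(13.3)/(3.301e-06) = 0.06608 Ω
R = R₁ + R₂ = 68.5 mΩ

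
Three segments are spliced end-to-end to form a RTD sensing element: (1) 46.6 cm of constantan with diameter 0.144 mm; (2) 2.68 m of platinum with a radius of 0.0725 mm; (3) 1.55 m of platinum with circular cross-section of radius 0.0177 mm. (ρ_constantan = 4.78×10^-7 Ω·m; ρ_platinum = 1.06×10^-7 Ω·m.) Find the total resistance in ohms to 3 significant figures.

Seg 1: A = π(d/2)² = π(7.2000e-05 m)² = 1.629e-08 m²
R_1 = (4.78×10^-7)(0.466)/(1.629e-08) = 13.68 Ω
Seg 2: A = πr² = π(7.2500e-05 m)² = 1.651e-08 m²
R_2 = (1.06×10^-7)(2.68)/(1.651e-08) = 17.2 Ω
Seg 3: A = πr² = π(1.7700e-05 m)² = 9.842e-10 m²
R_3 = (1.06×10^-7)(1.55)/(9.842e-10) = 166.9 Ω
R_total = R_1 + R_2 + R_3 = 198 Ω

198 Ω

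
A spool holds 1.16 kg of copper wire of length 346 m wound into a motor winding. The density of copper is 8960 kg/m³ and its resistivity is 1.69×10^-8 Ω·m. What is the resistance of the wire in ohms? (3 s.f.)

A = m/(density·L) = 1.16/(8960×346) = 3.7417e-07 m²
R = ρL/A = (1.69×10^-8)(346)/(3.7417e-07) = 15.6 Ω

15.6 Ω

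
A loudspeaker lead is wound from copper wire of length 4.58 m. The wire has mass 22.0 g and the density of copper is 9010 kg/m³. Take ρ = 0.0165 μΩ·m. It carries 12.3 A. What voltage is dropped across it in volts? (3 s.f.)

1.74 V

ρ = 0.0165 μΩ·m = 1.65×10^-8 Ω·m
A = m/(density·L) = 0.022/(9010×4.58) = 5.3313e-07 m²
R = ρL/A = (1.65×10^-8)(4.58)/(5.3313e-07) = 0.1417 Ω
V = IR = 12.3 × 0.1417 = 1.74 V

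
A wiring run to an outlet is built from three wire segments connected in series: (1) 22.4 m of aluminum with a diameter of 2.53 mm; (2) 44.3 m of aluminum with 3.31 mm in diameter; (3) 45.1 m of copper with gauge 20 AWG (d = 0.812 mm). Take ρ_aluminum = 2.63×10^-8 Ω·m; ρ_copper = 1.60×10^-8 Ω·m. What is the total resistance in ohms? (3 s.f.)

1.65 Ω

Seg 1: A = π(d/2)² = π(1.2650e-03 m)² = 5.027e-06 m²
R_1 = (2.63×10^-8)(22.4)/(5.027e-06) = 0.1172 Ω
Seg 2: A = π(d/2)² = π(1.6550e-03 m)² = 8.605e-06 m²
R_2 = (2.63×10^-8)(44.3)/(8.605e-06) = 0.1354 Ω
Seg 3: A = π(0.812/2 mm)² = π(4.0600e-04 m)² = 5.178e-07 m²
R_3 = (1.60×10^-8)(45.1)/(5.178e-07) = 1.393 Ω
R_total = R_1 + R_2 + R_3 = 1.65 Ω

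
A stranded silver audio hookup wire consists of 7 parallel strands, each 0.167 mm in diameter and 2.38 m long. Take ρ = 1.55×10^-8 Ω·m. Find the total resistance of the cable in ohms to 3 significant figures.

0.241 Ω

A_strand = π(8.3500e-05 m)² = 2.190e-08 m²
R_strand = ρL/A = (1.55×10^-8)(2.38)/(2.190e-08) = 1.684 Ω
R_total = R_strand/N = 1.684/7 = 0.241 Ω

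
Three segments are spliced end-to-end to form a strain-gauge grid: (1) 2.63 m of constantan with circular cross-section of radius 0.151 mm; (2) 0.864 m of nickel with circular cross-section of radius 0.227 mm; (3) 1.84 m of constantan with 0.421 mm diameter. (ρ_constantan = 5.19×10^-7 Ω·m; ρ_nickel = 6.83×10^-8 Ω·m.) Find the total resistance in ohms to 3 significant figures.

26.3 Ω

Seg 1: A = πr² = π(1.5100e-04 m)² = 7.163e-08 m²
R_1 = (5.19×10^-7)(2.63)/(7.163e-08) = 19.06 Ω
Seg 2: A = πr² = π(2.2700e-04 m)² = 1.619e-07 m²
R_2 = (6.83×10^-8)(0.864)/(1.619e-07) = 0.3645 Ω
Seg 3: A = π(d/2)² = π(2.1050e-04 m)² = 1.392e-07 m²
R_3 = (5.19×10^-7)(1.84)/(1.392e-07) = 6.86 Ω
R_total = R_1 + R_2 + R_3 = 26.3 Ω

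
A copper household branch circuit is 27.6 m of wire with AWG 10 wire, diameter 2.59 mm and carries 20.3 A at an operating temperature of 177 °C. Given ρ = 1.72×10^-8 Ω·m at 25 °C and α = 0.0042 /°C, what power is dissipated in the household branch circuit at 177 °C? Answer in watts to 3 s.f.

A = π(2.59/2 mm)² = π(1.2950e-03 m)² = 5.269e-06 m²
R₍25₎ = ρL/A = (1.72×10^-8)(27.6)/(5.269e-06) = 0.0901 Ω
R₍177₎ = R₍25₎(1 + αΔT) = 0.0901 × (1 + 0.0042×152) = 0.1476 Ω
P = I²R = (20.3)² × 0.1476 = 60.8 W

60.8 W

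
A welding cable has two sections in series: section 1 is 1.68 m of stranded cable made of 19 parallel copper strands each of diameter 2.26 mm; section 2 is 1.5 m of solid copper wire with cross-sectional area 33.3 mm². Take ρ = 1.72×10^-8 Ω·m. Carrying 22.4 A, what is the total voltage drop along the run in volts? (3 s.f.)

Section 1: A_strand = π(1.1300e-03)² = 4.011e-06 m²; R₁ = ρL/(N·A_s) = (1.72×10^-8)(1.68)/(19×4.011e-06) = 3.791×10^-4 Ω
Section 2: A = 33.3 mm² = 3.330e-05 m²
R₂ = (1.72×10^-8)(1.5)/(3.330e-05) = 7.748×10^-4 Ω
R = R₁ + R₂ = 0.001154 Ω
V = IR = 22.4 × 0.001154 = 0.0258 V

0.0258 V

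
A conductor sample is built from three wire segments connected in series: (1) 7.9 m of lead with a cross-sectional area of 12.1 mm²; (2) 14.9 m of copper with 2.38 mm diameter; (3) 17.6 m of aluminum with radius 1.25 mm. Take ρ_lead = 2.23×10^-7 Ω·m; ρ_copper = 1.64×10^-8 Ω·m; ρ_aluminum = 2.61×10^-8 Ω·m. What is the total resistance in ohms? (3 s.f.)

Seg 1: A = 12.1 mm² = 1.210e-05 m²
R_1 = (2.23×10^-7)(7.9)/(1.210e-05) = 0.1456 Ω
Seg 2: A = π(d/2)² = π(1.1900e-03 m)² = 4.449e-06 m²
R_2 = (1.64×10^-8)(14.9)/(4.449e-06) = 0.05493 Ω
Seg 3: A = πr² = π(1.2500e-03 m)² = 4.909e-06 m²
R_3 = (2.61×10^-8)(17.6)/(4.909e-06) = 0.09358 Ω
R_total = R_1 + R_2 + R_3 = 0.294 Ω

0.294 Ω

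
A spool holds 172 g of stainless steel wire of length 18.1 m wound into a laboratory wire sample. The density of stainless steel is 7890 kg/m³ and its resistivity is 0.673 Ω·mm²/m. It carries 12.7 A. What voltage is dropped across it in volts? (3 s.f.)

ρ = 0.673 Ω·mm²/m = 6.73×10^-7 Ω·m
A = m/(density·L) = 0.172/(7890×18.1) = 1.2044e-06 m²
R = ρL/A = (6.73×10^-7)(18.1)/(1.2044e-06) = 10.11 Ω
V = IR = 12.7 × 10.11 = 128 V

128 V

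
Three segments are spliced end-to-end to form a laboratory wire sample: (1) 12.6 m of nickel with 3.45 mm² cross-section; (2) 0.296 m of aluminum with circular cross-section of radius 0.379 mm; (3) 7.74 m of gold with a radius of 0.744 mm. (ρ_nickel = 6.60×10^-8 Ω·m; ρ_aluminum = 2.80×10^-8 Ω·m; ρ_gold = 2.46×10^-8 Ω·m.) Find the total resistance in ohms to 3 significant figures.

Seg 1: A = 3.45 mm² = 3.450e-06 m²
R_1 = (6.60×10^-8)(12.6)/(3.450e-06) = 0.241 Ω
Seg 2: A = πr² = π(3.7900e-04 m)² = 4.513e-07 m²
R_2 = (2.80×10^-8)(0.296)/(4.513e-07) = 0.01837 Ω
Seg 3: A = πr² = π(7.4400e-04 m)² = 1.739e-06 m²
R_3 = (2.46×10^-8)(7.74)/(1.739e-06) = 0.1095 Ω
R_total = R_1 + R_2 + R_3 = 0.369 Ω

0.369 Ω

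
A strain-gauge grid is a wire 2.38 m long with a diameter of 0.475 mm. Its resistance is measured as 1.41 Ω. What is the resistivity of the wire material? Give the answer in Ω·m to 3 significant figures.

1.05×10^-7 Ω·m

A = π(d/2)² = π(2.3750e-04 m)² = 1.772e-07 m²
ρ = RA/L = (1.41)(1.772e-07)/(2.38) = 1.05×10^-7 Ω·m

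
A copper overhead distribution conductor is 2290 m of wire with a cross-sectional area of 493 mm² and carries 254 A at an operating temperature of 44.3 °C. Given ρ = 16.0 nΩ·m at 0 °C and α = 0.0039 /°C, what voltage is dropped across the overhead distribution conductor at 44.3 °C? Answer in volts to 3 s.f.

ρ = 16.0 nΩ·m = 1.60×10^-8 Ω·m
A = 493 mm² = 4.930e-04 m²
R₍0₎ = ρL/A = (1.60×10^-8)(2290)/(4.930e-04) = 0.07432 Ω
R₍44.3₎ = R₍0₎(1 + αΔT) = 0.07432 × (1 + 0.0039×44.3) = 0.08716 Ω
V = IR = 254 × 0.08716 = 22.1 V

22.1 V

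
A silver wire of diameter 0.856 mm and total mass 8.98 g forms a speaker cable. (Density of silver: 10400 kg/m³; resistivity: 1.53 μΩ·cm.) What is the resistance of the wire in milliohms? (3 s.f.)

ρ = 1.53 μΩ·cm = 1.53×10^-8 Ω·m
A = π(d/2)² = π(4.2800e-04 m)² = 5.7549e-07 m²
L = m/(density·A) = 0.00898/(10400×5.7549e-07) = 1.5 m
R = ρL/A = (1.53×10^-8)(1.5)/(5.7549e-07) = 39.9 mΩ

39.9 mΩ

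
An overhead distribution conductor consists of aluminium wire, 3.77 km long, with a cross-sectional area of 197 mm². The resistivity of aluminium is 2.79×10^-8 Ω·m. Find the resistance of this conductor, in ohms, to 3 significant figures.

0.534 Ω

A = 197 mm² = 1.970e-04 m²
R = ρL/A = (2.79×10^-8)(3770 m)/(1.970e-04 m²) = 0.534 Ω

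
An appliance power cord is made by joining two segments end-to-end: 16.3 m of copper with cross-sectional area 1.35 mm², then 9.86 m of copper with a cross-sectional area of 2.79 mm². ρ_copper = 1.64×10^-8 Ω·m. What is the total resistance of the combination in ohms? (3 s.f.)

Segment 1: A = 1.35 mm² = 1.350e-06 m²
R₁ = ρL/A = (1.64×10^-8)(16.3)/(1.350e-06) = 0.198 Ω
Segment 2: A = 2.79 mm² = 2.790e-06 m²
R₂ = (1.64×10^-8)(9.86)/(2.790e-06) = 0.05796 Ω
R = R₁ + R₂ = 0.256 Ω

0.256 Ω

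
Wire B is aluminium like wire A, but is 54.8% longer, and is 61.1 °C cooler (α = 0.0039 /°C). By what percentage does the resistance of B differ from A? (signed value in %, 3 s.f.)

17.9%

R ∝ ρL/d² with ρ ∝ (1+αΔT), so R_B/R_A = (1 + 54.8/100) × (1 − 0.0039×61.1)
= 1.548 × 0.7617 = 1.179
(R_B − R_A)/R_A = 1.179 − 1 = 17.9%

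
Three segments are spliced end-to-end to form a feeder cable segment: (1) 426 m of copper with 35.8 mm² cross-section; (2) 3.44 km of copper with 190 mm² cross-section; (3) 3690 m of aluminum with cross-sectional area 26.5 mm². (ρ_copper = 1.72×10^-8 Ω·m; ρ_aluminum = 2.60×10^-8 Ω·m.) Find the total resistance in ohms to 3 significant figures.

4.14 Ω

Seg 1: A = 35.8 mm² = 3.580e-05 m²
R_1 = (1.72×10^-8)(426)/(3.580e-05) = 0.2047 Ω
Seg 2: A = 190 mm² = 1.900e-04 m²
R_2 = (1.72×10^-8)(3440)/(1.900e-04) = 0.3114 Ω
Seg 3: A = 26.5 mm² = 2.650e-05 m²
R_3 = (2.60×10^-8)(3690)/(2.650e-05) = 3.62 Ω
R_total = R_1 + R_2 + R_3 = 4.14 Ω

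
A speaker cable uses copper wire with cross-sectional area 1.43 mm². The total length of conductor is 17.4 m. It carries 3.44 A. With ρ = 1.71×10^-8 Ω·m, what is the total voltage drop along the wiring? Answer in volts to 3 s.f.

A = 1.43 mm² = 1.430e-06 m²
R = ρL/A = (1.71×10^-8)(17.4)/(1.430e-06) = 0.2081 Ω
V = IR = 3.44 × 0.2081 = 0.716 V

0.716 V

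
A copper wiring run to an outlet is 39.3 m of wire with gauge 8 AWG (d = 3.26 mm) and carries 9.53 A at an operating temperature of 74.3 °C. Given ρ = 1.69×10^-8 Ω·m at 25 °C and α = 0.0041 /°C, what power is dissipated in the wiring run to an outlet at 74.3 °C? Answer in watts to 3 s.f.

A = π(3.26/2 mm)² = π(1.6300e-03 m)² = 8.347e-06 m²
R₍25₎ = ρL/A = (1.69×10^-8)(39.3)/(8.347e-06) = 0.07957 Ω
R₍74.3₎ = R₍25₎(1 + αΔT) = 0.07957 × (1 + 0.0041×49.3) = 0.09565 Ω
P = I²R = (9.53)² × 0.09565 = 8.69 W

8.69 W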